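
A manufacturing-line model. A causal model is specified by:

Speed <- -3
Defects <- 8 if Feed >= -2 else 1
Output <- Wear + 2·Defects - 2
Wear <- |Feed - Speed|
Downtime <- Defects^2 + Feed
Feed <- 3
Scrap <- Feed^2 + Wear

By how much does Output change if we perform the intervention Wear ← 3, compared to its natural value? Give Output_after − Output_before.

-3

The intervention breaks the incoming arrows to Wear: Wear <- |Feed - Speed| no longer applies, and Wear = 3.
Defects = 8 if Feed >= -2 else 1  [with Feed=3]  = 8
Output = Wear + 2·Defects - 2  [with Wear=3, Defects=8]  = 17
Without intervention: Wear = |Feed - Speed|  [with Feed=3, Speed=-3]  = 6; Defects = 8 if Feed >= -2 else 1  [with Feed=3]  = 8; Output = Wear + 2·Defects - 2  [with Wear=6, Defects=8]  = 20.
Change = 17 − 20 = -3.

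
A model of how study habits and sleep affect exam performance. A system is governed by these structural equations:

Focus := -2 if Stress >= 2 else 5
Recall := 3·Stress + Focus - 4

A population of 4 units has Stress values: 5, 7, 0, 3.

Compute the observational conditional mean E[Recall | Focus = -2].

9

Conditioning on Focus=-2 selects the 3 unit(s) with Stress ∈ {5, 7, 3}. Their Recall values: 9, 15, 3. Mean = 9.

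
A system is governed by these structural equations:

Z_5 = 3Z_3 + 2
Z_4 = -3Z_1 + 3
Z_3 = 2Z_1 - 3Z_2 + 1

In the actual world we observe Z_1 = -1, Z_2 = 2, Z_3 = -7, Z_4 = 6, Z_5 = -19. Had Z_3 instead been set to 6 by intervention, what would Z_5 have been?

20

do(Z_3=6) replaces the equation Z_3 = 2Z_1 - 3Z_2 + 1 with the constant Z_3 = 6.
Z_5 = 3Z_3 + 2  [with Z_3=6]  = 20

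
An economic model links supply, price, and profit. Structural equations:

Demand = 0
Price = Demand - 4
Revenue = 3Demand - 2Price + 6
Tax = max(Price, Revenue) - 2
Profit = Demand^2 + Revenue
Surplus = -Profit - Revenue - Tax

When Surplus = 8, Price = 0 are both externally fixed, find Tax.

Under do(Surplus = 8, Price = 0), each intervened variable's structural equation is replaced by its fixed value.
Revenue = 3Demand - 2Price + 6  [with Demand=0, Price=0]  = 6
Tax = max(Price, Revenue) - 2  [with Price=0, Revenue=6]  = 4

4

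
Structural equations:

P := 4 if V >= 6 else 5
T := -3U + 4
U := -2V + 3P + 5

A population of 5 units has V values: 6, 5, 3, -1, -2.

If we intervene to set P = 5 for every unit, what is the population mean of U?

15.6

The intervention sets P=5 in all 5 units regardless of V. Recomputing U per unit gives 8, 10, 14, 22, 24; average 15.6.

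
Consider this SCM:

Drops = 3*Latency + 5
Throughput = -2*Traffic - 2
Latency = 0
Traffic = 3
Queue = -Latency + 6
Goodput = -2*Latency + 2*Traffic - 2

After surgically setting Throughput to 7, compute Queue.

do(Throughput=7) replaces the equation Throughput = -2*Traffic - 2 with the constant Throughput = 7.
Queue is not downstream of the intervention, so its value is determined by the original equations.
Queue = -Latency + 6  [with Latency=0]  = 6

6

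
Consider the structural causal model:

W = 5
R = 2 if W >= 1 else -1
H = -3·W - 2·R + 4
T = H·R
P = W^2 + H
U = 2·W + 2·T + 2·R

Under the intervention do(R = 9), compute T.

-261

Under do(R=9), the mechanism R = 2 if W >= 1 else -1 is discarded; R is fixed at 9.
H = -3·W - 2·R + 4  [with W=5, R=9]  = -29
T = H·R  [with H=-29, R=9]  = -261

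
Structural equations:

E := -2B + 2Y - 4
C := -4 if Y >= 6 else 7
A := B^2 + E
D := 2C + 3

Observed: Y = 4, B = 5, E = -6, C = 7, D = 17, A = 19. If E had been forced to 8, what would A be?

The intervention breaks the incoming arrows to E: E := -2B + 2Y - 4 no longer applies, and E = 8.
A = B^2 + E  [with B=5, E=8]  = 33

33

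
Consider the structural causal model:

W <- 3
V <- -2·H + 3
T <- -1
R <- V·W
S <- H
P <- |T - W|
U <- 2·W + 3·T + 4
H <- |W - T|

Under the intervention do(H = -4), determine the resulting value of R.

The intervention breaks the incoming arrows to H: H <- |W - T| no longer applies, and H = -4.
V = -2·H + 3  [with H=-4]  = 11
R = V·W  [with V=11, W=3]  = 33

33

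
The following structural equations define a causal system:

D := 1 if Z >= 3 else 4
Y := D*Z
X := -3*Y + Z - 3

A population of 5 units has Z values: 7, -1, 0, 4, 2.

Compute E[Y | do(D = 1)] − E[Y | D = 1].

do(D=1) breaks D's dependence on Z. With D=1 fixed, Y across the units is 7, -1, 0, 4, 2, mean 2.4.
Conditioning on D=1 selects the 2 unit(s) with Z ∈ {7, 4}. Their Y values: 7, 4. Mean = 5.5.
Difference = 2.4 − 5.5 = -3.1.

-3.1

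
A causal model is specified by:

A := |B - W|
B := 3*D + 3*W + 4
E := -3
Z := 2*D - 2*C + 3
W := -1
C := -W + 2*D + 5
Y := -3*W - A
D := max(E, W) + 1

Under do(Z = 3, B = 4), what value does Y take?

Under do(Z = 3, B = 4), each intervened variable's structural equation is replaced by its fixed value.
A = |B - W|  [with B=4, W=-1]  = 5
Y = -3*W - A  [with W=-1, A=5]  = -2

-2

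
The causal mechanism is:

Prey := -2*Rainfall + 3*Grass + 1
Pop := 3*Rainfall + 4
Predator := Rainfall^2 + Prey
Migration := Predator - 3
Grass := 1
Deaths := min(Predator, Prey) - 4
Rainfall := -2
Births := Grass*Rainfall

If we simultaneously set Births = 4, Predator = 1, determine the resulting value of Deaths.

Setting Births = 4, Predator = 1 by intervention discards those variables' equations.
Prey = -2*Rainfall + 3*Grass + 1  [with Rainfall=-2, Grass=1]  = 8
Deaths = min(Predator, Prey) - 4  [with Predator=1, Prey=8]  = -3

-3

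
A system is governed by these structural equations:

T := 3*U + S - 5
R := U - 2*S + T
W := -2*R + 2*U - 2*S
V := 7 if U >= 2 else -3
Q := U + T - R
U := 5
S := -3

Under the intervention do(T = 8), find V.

The intervention breaks the incoming arrows to T: T := 3*U + S - 5 no longer applies, and T = 8.
V is not downstream of the intervention, so its value is determined by the original equations.
V = 7 if U >= 2 else -3  [with U=5]  = 7

7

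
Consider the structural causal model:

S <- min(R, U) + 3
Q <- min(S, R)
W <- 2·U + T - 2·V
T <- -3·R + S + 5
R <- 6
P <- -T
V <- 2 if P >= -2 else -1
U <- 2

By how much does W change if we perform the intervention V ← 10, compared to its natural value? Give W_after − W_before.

Intervening sets V = 10 and removes its equation (V <- 2 if P >= -2 else -1).
S = min(R, U) + 3  [with R=6, U=2]  = 5
T = -3·R + S + 5  [with R=6, S=5]  = -8
W = 2·U + T - 2·V  [with U=2, T=-8, V=10]  = -24
Without intervention: S = min(R, U) + 3  [with R=6, U=2]  = 5; T = -3·R + S + 5  [with R=6, S=5]  = -8; P = -T  [with T=-8]  = 8; V = 2 if P >= -2 else -1  [with P=8]  = 2; W = 2·U + T - 2·V  [with U=2, T=-8, V=2]  = -8.
Change = -24 − (-8) = -16.

-16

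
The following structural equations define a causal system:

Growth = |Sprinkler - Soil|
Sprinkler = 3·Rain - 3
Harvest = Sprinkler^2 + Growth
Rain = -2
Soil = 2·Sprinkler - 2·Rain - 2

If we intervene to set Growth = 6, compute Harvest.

Intervening sets Growth = 6 and removes its equation (Growth = |Sprinkler - Soil|).
Sprinkler = 3·Rain - 3  [with Rain=-2]  = -9
Harvest = Sprinkler^2 + Growth  [with Sprinkler=-9, Growth=6]  = 87

87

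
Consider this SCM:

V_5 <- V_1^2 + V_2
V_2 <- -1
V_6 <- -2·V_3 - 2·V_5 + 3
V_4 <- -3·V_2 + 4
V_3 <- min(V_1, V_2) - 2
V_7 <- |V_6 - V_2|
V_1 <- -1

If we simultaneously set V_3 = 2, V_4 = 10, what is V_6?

Setting V_3 = 2, V_4 = 10 by intervention discards those variables' equations.
V_5 = V_1^2 + V_2  [with V_1=-1, V_2=-1]  = 0
V_6 = -2·V_3 - 2·V_5 + 3  [with V_3=2, V_5=0]  = -1

-1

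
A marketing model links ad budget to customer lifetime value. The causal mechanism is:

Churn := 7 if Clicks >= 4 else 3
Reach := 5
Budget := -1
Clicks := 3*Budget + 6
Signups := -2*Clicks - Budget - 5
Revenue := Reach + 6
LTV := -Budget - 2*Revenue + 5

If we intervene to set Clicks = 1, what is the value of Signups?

The intervention breaks the incoming arrows to Clicks: Clicks := 3*Budget + 6 no longer applies, and Clicks = 1.
Signups = -2*Clicks - Budget - 5  [with Clicks=1, Budget=-1]  = -6

-6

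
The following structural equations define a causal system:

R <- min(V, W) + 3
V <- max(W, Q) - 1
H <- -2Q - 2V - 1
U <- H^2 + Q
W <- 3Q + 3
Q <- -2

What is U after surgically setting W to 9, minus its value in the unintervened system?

88

Under do(W=9), the mechanism W <- 3Q + 3 is discarded; W is fixed at 9.
V = max(W, Q) - 1  [with W=9, Q=-2]  = 8
H = -2Q - 2V - 1  [with Q=-2, V=8]  = -13
U = H^2 + Q  [with H=-13, Q=-2]  = 167
Without intervention: W = 3Q + 3  [with Q=-2]  = -3; V = max(W, Q) - 1  [with W=-3, Q=-2]  = -3; H = -2Q - 2V - 1  [with Q=-2, V=-3]  = 9; U = H^2 + Q  [with H=9, Q=-2]  = 79.
Change = 167 − 79 = 88.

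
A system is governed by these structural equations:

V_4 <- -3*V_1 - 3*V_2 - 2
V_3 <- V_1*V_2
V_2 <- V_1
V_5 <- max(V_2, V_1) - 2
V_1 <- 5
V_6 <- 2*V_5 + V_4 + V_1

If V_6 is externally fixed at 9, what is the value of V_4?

-32

do(V_6=9) replaces the equation V_6 <- 2*V_5 + V_4 + V_1 with the constant V_6 = 9.
No directed path runs from V_6 to V_4, so V_4 keeps its natural value.
V_2 = V_1  [with V_1=5]  = 5
V_4 = -3*V_1 - 3*V_2 - 2  [with V_1=5, V_2=5]  = -32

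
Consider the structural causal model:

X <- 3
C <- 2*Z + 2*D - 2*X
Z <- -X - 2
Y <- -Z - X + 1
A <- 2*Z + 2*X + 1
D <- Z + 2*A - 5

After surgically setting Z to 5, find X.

Under do(Z=5), the mechanism Z <- -X - 2 is discarded; Z is fixed at 5.
X is not downstream of the intervention, so its value is determined by the original equations.

3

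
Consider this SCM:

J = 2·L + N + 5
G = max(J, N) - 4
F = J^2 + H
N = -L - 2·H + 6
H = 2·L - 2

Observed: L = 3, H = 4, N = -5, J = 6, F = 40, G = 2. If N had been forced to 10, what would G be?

The intervention breaks the incoming arrows to N: N = -L - 2·H + 6 no longer applies, and N = 10.
J = 2·L + N + 5  [with L=3, N=10]  = 21
G = max(J, N) - 4  [with J=21, N=10]  = 17

17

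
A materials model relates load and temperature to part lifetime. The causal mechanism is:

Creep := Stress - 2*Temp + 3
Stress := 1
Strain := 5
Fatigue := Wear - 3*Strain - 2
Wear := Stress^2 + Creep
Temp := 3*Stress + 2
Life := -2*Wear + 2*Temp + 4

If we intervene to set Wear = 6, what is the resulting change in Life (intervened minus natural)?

Under do(Wear=6), the mechanism Wear := Stress^2 + Creep is discarded; Wear is fixed at 6.
Temp = 3*Stress + 2  [with Stress=1]  = 5
Life = -2*Wear + 2*Temp + 4  [with Wear=6, Temp=5]  = 2
Without intervention: Temp = 3*Stress + 2  [with Stress=1]  = 5; Creep = Stress - 2*Temp + 3  [with Stress=1, Temp=5]  = -6; Wear = Stress^2 + Creep  [with Stress=1, Creep=-6]  = -5; Life = -2*Wear + 2*Temp + 4  [with Wear=-5, Temp=5]  = 24.
Change = 2 − 24 = -22.

-22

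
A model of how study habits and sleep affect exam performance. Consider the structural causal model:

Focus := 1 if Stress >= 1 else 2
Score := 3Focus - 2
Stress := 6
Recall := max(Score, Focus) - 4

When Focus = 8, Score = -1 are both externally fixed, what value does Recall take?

4

Setting Focus = 8, Score = -1 by intervention discards those variables' equations.
Recall = max(Score, Focus) - 4  [with Score=-1, Focus=8]  = 4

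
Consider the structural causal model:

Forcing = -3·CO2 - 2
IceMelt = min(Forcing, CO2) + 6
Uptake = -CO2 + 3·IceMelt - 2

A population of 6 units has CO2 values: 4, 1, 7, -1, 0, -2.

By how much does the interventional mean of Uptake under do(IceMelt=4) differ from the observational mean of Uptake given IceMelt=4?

The intervention sets IceMelt=4 in all 6 units regardless of CO2. Recomputing Uptake per unit gives 6, 9, 3, 11, 10, 12; average 8.5.
Observing IceMelt=4 restricts to units where IceMelt's equation naturally yields 4: CO2 ∈ {0, -2}. In that subpopulation Uptake = 10, 12, mean 11.
Difference = 8.5 − 11 = -2.5.

-2.5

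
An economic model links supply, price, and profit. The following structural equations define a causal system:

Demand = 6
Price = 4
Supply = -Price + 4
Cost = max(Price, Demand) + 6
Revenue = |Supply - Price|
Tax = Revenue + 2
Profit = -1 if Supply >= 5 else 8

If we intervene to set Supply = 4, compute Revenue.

do(Supply=4) replaces the equation Supply = -Price + 4 with the constant Supply = 4.
Revenue = |Supply - Price|  [with Supply=4, Price=4]  = 0

0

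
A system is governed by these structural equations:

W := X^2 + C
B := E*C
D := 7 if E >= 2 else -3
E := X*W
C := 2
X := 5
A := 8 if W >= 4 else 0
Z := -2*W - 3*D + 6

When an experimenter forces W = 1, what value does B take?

10

The intervention breaks the incoming arrows to W: W := X^2 + C no longer applies, and W = 1.
E = X*W  [with X=5, W=1]  = 5
B = E*C  [with E=5, C=2]  = 10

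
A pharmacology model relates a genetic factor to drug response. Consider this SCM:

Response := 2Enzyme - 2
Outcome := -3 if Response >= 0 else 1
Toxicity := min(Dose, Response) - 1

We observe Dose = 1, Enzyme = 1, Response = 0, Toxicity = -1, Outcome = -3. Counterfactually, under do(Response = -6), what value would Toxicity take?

-7

The intervention breaks the incoming arrows to Response: Response := 2Enzyme - 2 no longer applies, and Response = -6.
Toxicity = min(Dose, Response) - 1  [with Dose=1, Response=-6]  = -7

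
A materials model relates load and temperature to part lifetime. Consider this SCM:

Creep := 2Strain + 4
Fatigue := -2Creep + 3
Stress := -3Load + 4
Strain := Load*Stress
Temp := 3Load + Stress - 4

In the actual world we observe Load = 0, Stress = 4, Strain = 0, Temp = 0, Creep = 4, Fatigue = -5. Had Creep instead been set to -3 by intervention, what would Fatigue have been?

The intervention breaks the incoming arrows to Creep: Creep := 2Strain + 4 no longer applies, and Creep = -3.
Fatigue = -2Creep + 3  [with Creep=-3]  = 9

9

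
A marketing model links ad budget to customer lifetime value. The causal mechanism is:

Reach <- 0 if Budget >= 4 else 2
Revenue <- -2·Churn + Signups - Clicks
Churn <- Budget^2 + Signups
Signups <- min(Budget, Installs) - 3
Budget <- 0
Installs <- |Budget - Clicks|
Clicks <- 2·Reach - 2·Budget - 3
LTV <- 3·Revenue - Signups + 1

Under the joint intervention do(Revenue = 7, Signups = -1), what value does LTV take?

Under do(Revenue = 7, Signups = -1), each intervened variable's structural equation is replaced by its fixed value.
LTV = 3·Revenue - Signups + 1  [with Revenue=7, Signups=-1]  = 23

23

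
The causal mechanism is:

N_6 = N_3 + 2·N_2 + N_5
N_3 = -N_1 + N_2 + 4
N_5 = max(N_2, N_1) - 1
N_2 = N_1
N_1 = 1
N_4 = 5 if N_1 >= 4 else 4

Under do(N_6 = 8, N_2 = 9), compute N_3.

12

The joint intervention fixes N_6 = 8, N_2 = 9, removing each variable's own equation.
N_3 = -N_1 + N_2 + 4  [with N_1=1, N_2=9]  = 12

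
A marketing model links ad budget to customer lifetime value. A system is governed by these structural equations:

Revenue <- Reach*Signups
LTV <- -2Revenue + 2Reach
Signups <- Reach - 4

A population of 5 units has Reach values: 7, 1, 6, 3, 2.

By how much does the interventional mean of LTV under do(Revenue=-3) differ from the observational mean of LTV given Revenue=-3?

do(Revenue=-3) breaks Revenue's dependence on Reach. With Revenue=-3 fixed, LTV across the units is 20, 8, 18, 12, 10, mean 13.6.
Conditioning on Revenue=-3 selects the 2 unit(s) with Reach ∈ {1, 3}. Their LTV values: 8, 12. Mean = 10.
Difference = 13.6 − 10 = 3.6.

3.6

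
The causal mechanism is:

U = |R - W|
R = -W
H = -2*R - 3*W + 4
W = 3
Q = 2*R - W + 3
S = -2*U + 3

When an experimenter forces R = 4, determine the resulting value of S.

1

Under do(R=4), the mechanism R = -W is discarded; R is fixed at 4.
U = |R - W|  [with R=4, W=3]  = 1
S = -2*U + 3  [with U=1]  = 1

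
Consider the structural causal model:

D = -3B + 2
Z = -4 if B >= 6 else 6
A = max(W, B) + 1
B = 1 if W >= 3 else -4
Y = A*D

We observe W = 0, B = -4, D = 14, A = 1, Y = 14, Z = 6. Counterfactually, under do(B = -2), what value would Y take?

8

do(B=-2) replaces the equation B = 1 if W >= 3 else -4 with the constant B = -2.
D = -3B + 2  [with B=-2]  = 8
A = max(W, B) + 1  [with W=0, B=-2]  = 1
Y = A*D  [with A=1, D=8]  = 8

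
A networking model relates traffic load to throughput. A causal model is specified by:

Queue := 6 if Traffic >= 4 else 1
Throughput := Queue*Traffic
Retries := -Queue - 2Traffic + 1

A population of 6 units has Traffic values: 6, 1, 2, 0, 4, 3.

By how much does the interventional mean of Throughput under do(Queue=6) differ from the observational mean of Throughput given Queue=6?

-14

do(Queue=6) breaks Queue's dependence on Traffic. With Queue=6 fixed, Throughput across the units is 36, 6, 12, 0, 24, 18, mean 16.
Observing Queue=6 restricts to units where Queue's equation naturally yields 6: Traffic ∈ {6, 4}. In that subpopulation Throughput = 36, 24, mean 30.
Difference = 16 − 30 = -14.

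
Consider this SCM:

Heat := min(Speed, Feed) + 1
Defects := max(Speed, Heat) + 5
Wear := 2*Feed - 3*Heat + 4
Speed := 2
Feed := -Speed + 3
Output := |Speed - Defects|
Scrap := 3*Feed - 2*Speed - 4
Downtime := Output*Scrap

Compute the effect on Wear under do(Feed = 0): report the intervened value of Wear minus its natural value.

Under do(Feed=0), the mechanism Feed := -Speed + 3 is discarded; Feed is fixed at 0.
Heat = min(Speed, Feed) + 1  [with Speed=2, Feed=0]  = 1
Wear = 2*Feed - 3*Heat + 4  [with Feed=0, Heat=1]  = 1
Without intervention: Feed = -Speed + 3  [with Speed=2]  = 1; Heat = min(Speed, Feed) + 1  [with Speed=2, Feed=1]  = 2; Wear = 2*Feed - 3*Heat + 4  [with Feed=1, Heat=2]  = 0.
Change = 1 − 0 = 1.

1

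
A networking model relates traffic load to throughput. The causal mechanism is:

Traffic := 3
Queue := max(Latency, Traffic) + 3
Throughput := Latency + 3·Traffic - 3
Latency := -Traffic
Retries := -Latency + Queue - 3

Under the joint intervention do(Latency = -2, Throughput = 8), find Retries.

The joint intervention fixes Latency = -2, Throughput = 8, removing each variable's own equation.
Queue = max(Latency, Traffic) + 3  [with Latency=-2, Traffic=3]  = 6
Retries = -Latency + Queue - 3  [with Latency=-2, Queue=6]  = 5

5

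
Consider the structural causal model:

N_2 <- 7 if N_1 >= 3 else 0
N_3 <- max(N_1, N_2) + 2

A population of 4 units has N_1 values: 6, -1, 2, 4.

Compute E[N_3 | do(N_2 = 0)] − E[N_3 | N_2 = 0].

2

Under do(N_2=0), N_2's equation is replaced by N_2=0 for every unit. Per-unit N_3: 8, 2, 4, 6. Mean = 5.
Observing N_2=0 restricts to units where N_2's equation naturally yields 0: N_1 ∈ {-1, 2}. In that subpopulation N_3 = 2, 4, mean 3.
Difference = 5 − 3 = 2.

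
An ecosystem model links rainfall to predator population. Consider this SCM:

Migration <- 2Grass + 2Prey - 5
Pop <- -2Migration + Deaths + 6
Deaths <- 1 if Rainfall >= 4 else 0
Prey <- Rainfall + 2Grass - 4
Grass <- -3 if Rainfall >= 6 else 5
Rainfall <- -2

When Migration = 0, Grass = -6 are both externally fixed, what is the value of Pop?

The joint intervention fixes Migration = 0, Grass = -6, removing each variable's own equation.
Deaths = 1 if Rainfall >= 4 else 0  [with Rainfall=-2]  = 0
Pop = -2Migration + Deaths + 6  [with Migration=0, Deaths=0]  = 6

6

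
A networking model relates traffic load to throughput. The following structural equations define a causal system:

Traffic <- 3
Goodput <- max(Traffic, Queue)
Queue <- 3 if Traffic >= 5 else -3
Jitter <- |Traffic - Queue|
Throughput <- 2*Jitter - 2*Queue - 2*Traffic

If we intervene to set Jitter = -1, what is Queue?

-3

Under do(Jitter=-1), the mechanism Jitter <- |Traffic - Queue| is discarded; Jitter is fixed at -1.
Since Queue is not a descendant of the intervened variable, it is unaffected.
Queue = 3 if Traffic >= 5 else -3  [with Traffic=3]  = -3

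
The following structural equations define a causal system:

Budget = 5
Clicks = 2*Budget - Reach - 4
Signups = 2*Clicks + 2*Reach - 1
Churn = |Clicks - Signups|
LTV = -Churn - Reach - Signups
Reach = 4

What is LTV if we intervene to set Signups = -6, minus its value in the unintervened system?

Under do(Signups=-6), the mechanism Signups = 2*Clicks + 2*Reach - 1 is discarded; Signups is fixed at -6.
Clicks = 2*Budget - Reach - 4  [with Budget=5, Reach=4]  = 2
Churn = |Clicks - Signups|  [with Clicks=2, Signups=-6]  = 8
LTV = -Churn - Reach - Signups  [with Churn=8, Reach=4, Signups=-6]  = -6
Without intervention: Clicks = 2*Budget - Reach - 4  [with Budget=5, Reach=4]  = 2; Signups = 2*Clicks + 2*Reach - 1  [with Clicks=2, Reach=4]  = 11; Churn = |Clicks - Signups|  [with Clicks=2, Signups=11]  = 9; LTV = -Churn - Reach - Signups  [with Churn=9, Reach=4, Signups=11]  = -24.
Change = -6 − (-24) = 18.

18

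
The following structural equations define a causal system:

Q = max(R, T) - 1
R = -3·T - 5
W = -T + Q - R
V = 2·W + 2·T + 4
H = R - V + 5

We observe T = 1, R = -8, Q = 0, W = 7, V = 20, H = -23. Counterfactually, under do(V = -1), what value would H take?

The intervention breaks the incoming arrows to V: V = 2·W + 2·T + 4 no longer applies, and V = -1.
R = -3·T - 5  [with T=1]  = -8
H = R - V + 5  [with R=-8, V=-1]  = -2

-2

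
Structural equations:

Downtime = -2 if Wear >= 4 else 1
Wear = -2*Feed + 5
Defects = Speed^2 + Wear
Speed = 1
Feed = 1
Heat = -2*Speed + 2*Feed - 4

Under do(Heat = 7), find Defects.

4

do(Heat=7) replaces the equation Heat = -2*Speed + 2*Feed - 4 with the constant Heat = 7.
Defects is not downstream of the intervention, so its value is determined by the original equations.
Wear = -2*Feed + 5  [with Feed=1]  = 3
Defects = Speed^2 + Wear  [with Speed=1, Wear=3]  = 4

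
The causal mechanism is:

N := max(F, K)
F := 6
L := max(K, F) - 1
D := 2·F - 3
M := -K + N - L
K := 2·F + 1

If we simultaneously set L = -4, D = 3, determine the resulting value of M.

The joint intervention fixes L = -4, D = 3, removing each variable's own equation.
K = 2·F + 1  [with F=6]  = 13
N = max(F, K)  [with F=6, K=13]  = 13
M = -K + N - L  [with K=13, N=13, L=-4]  = 4

4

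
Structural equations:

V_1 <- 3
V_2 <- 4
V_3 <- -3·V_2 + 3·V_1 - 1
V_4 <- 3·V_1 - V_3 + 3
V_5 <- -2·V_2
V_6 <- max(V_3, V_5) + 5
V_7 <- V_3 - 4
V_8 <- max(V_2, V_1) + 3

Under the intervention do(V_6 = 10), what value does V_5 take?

do(V_6=10) replaces the equation V_6 <- max(V_3, V_5) + 5 with the constant V_6 = 10.
Since V_5 is not a descendant of the intervened variable, it is unaffected.
V_5 = -2·V_2  [with V_2=4]  = -8

-8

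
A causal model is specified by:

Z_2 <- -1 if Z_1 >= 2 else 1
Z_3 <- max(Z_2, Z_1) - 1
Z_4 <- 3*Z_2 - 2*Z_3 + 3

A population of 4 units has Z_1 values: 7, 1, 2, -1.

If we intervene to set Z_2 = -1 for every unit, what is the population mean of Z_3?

1.25

The intervention sets Z_2=-1 in all 4 units regardless of Z_1. Recomputing Z_3 per unit gives 6, 0, 1, -2; average 1.25.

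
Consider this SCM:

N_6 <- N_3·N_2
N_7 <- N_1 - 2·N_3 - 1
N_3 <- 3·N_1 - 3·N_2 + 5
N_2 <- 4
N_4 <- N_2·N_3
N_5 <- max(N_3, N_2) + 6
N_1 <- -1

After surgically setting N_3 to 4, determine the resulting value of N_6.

16

The intervention breaks the incoming arrows to N_3: N_3 <- 3·N_1 - 3·N_2 + 5 no longer applies, and N_3 = 4.
N_6 = N_3·N_2  [with N_3=4, N_2=4]  = 16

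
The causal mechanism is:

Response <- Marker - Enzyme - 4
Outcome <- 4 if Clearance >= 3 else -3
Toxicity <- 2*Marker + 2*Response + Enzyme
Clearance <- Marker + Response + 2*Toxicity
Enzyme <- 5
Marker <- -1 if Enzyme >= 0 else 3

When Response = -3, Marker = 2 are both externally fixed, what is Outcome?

Setting Response = -3, Marker = 2 by intervention discards those variables' equations.
Toxicity = 2*Marker + 2*Response + Enzyme  [with Marker=2, Response=-3, Enzyme=5]  = 3
Clearance = Marker + Response + 2*Toxicity  [with Marker=2, Response=-3, Toxicity=3]  = 5
Outcome = 4 if Clearance >= 3 else -3  [with Clearance=5]  = 4

4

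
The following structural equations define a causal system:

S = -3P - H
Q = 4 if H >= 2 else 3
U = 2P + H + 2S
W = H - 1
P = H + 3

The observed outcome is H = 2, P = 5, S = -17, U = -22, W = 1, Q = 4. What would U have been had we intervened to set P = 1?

Under do(P=1), the mechanism P = H + 3 is discarded; P is fixed at 1.
S = -3P - H  [with P=1, H=2]  = -5
U = 2P + H + 2S  [with P=1, H=2, S=-5]  = -6

-6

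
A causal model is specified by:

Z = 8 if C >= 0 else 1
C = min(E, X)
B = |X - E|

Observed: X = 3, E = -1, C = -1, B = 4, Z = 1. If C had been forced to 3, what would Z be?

8

do(C=3) replaces the equation C = min(E, X) with the constant C = 3.
Z = 8 if C >= 0 else 1  [with C=3]  = 8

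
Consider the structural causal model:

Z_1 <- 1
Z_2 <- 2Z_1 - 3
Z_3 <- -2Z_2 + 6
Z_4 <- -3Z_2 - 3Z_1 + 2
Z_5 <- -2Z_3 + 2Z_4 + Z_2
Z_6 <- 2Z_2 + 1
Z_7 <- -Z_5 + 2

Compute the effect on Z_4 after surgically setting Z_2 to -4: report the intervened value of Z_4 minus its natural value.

Under do(Z_2=-4), the mechanism Z_2 <- 2Z_1 - 3 is discarded; Z_2 is fixed at -4.
Z_4 = -3Z_2 - 3Z_1 + 2  [with Z_2=-4, Z_1=1]  = 11
Without intervention: Z_2 = 2Z_1 - 3  [with Z_1=1]  = -1; Z_4 = -3Z_2 - 3Z_1 + 2  [with Z_2=-1, Z_1=1]  = 2.
Change = 11 − 2 = 9.

9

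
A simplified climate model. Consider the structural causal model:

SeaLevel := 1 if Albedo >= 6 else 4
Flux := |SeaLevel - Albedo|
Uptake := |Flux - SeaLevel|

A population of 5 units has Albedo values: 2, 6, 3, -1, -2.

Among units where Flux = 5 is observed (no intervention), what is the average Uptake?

2.5

E[Uptake|Flux=5] averages over only the 2 units with Flux=5 (Albedo = 6, -1): Uptake = 4, 1, mean 2.5.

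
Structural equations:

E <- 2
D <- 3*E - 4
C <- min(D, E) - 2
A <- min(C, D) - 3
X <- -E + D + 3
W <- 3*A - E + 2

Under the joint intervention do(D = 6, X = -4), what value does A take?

The joint intervention fixes D = 6, X = -4, removing each variable's own equation.
C = min(D, E) - 2  [with D=6, E=2]  = 0
A = min(C, D) - 3  [with C=0, D=6]  = -3

-3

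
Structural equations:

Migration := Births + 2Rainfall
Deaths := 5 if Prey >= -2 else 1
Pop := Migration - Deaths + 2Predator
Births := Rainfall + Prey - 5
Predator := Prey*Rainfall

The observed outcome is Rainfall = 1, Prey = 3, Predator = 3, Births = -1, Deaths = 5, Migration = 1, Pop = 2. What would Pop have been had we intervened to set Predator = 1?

The intervention breaks the incoming arrows to Predator: Predator := Prey*Rainfall no longer applies, and Predator = 1.
Births = Rainfall + Prey - 5  [with Rainfall=1, Prey=3]  = -1
Deaths = 5 if Prey >= -2 else 1  [with Prey=3]  = 5
Migration = Births + 2Rainfall  [with Births=-1, Rainfall=1]  = 1
Pop = Migration - Deaths + 2Predator  [with Migration=1, Deaths=5, Predator=1]  = -2

-2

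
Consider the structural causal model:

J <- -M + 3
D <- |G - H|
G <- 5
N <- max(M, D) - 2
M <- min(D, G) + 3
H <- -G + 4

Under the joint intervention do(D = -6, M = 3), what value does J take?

0

Setting D = -6, M = 3 by intervention discards those variables' equations.
J = -M + 3  [with M=3]  = 0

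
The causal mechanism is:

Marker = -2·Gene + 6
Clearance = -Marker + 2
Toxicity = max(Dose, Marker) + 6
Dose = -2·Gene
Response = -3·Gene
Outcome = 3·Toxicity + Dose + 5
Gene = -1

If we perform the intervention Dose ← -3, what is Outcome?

Under do(Dose=-3), the mechanism Dose = -2·Gene is discarded; Dose is fixed at -3.
Marker = -2·Gene + 6  [with Gene=-1]  = 8
Toxicity = max(Dose, Marker) + 6  [with Dose=-3, Marker=8]  = 14
Outcome = 3·Toxicity + Dose + 5  [with Toxicity=14, Dose=-3]  = 44

44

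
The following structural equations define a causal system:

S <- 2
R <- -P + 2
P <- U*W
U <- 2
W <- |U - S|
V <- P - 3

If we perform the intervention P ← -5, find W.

Under do(P=-5), the mechanism P <- U*W is discarded; P is fixed at -5.
Since W is not a descendant of the intervened variable, it is unaffected.
W = |U - S|  [with U=2, S=2]  = 0

0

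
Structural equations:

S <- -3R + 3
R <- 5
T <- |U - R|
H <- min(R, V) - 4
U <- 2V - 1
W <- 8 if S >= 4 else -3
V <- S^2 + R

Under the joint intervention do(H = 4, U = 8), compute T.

Setting H = 4, U = 8 by intervention discards those variables' equations.
T = |U - R|  [with U=8, R=5]  = 3

3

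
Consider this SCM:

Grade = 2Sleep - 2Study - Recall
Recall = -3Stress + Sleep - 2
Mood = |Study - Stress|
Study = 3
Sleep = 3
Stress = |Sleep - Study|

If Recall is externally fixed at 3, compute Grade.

The intervention breaks the incoming arrows to Recall: Recall = -3Stress + Sleep - 2 no longer applies, and Recall = 3.
Grade = 2Sleep - 2Study - Recall  [with Sleep=3, Study=3, Recall=3]  = -3

-3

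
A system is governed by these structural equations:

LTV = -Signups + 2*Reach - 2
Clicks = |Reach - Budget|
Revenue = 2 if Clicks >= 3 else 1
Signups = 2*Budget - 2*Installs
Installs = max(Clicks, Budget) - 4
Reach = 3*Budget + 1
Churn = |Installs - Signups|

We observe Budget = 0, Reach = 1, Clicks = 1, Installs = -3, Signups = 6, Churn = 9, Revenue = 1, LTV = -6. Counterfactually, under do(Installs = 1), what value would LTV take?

2

do(Installs=1) replaces the equation Installs = max(Clicks, Budget) - 4 with the constant Installs = 1.
Reach = 3*Budget + 1  [with Budget=0]  = 1
Signups = 2*Budget - 2*Installs  [with Budget=0, Installs=1]  = -2
LTV = -Signups + 2*Reach - 2  [with Signups=-2, Reach=1]  = 2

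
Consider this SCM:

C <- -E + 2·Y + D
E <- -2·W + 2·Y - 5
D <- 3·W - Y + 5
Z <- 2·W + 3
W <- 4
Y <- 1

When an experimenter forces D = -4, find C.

The intervention breaks the incoming arrows to D: D <- 3·W - Y + 5 no longer applies, and D = -4.
E = -2·W + 2·Y - 5  [with W=4, Y=1]  = -11
C = -E + 2·Y + D  [with E=-11, Y=1, D=-4]  = 9

9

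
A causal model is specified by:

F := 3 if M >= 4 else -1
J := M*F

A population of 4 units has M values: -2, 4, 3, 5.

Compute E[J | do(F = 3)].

The intervention sets F=3 in all 4 units regardless of M. Recomputing J per unit gives -6, 12, 9, 15; average 7.5.

7.5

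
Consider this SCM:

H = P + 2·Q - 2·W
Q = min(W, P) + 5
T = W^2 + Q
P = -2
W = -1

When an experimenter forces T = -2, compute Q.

3

do(T=-2) replaces the equation T = W^2 + Q with the constant T = -2.
Q is not downstream of the intervention, so its value is determined by the original equations.
Q = min(W, P) + 5  [with W=-1, P=-2]  = 3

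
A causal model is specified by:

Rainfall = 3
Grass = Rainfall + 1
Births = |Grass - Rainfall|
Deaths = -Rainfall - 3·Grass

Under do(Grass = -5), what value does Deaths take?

12

Under do(Grass=-5), the mechanism Grass = Rainfall + 1 is discarded; Grass is fixed at -5.
Deaths = -Rainfall - 3·Grass  [with Rainfall=3, Grass=-5]  = 12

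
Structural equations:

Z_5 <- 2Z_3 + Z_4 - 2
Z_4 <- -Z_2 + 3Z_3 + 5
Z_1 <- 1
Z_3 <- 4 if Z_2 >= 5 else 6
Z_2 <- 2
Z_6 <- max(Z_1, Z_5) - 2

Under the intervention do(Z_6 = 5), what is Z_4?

21

do(Z_6=5) replaces the equation Z_6 <- max(Z_1, Z_5) - 2 with the constant Z_6 = 5.
No directed path runs from Z_6 to Z_4, so Z_4 keeps its natural value.
Z_3 = 4 if Z_2 >= 5 else 6  [with Z_2=2]  = 6
Z_4 = -Z_2 + 3Z_3 + 5  [with Z_2=2, Z_3=6]  = 21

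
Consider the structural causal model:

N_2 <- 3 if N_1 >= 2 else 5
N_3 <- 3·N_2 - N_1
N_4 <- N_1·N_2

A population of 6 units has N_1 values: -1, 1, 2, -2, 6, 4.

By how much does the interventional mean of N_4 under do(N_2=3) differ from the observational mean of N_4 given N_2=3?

Every unit gets N_2=3 under the intervention. N_4 values become -3, 3, 6, -6, 18, 12; E[N_4|do(N_2=3)] = 5.
Conditioning on N_2=3 selects the 3 unit(s) with N_1 ∈ {2, 6, 4}. Their N_4 values: 6, 18, 12. Mean = 12.
Difference = 5 − 12 = -7.

-7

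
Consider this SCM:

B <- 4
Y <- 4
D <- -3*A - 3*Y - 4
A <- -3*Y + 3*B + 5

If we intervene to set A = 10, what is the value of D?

The intervention breaks the incoming arrows to A: A <- -3*Y + 3*B + 5 no longer applies, and A = 10.
D = -3*A - 3*Y - 4  [with A=10, Y=4]  = -46

-46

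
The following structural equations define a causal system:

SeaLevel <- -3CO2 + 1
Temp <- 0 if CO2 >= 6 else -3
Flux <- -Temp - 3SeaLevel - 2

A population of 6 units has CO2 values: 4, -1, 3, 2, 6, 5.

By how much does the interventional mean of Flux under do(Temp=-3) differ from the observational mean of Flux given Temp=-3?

do(Temp=-3) breaks Temp's dependence on CO2. With Temp=-3 fixed, Flux across the units is 34, -11, 25, 16, 52, 43, mean 26.5.
Observing Temp=-3 restricts to units where Temp's equation naturally yields -3: CO2 ∈ {4, -1, 3, 2, 5}. In that subpopulation Flux = 34, -11, 25, 16, 43, mean 21.4.
Difference = 26.5 − 21.4 = 5.1.

5.1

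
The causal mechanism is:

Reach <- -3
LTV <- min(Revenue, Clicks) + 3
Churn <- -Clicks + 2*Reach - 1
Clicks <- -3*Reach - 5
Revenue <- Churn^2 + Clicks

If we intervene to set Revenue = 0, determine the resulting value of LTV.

Intervening sets Revenue = 0 and removes its equation (Revenue <- Churn^2 + Clicks).
Clicks = -3*Reach - 5  [with Reach=-3]  = 4
LTV = min(Revenue, Clicks) + 3  [with Revenue=0, Clicks=4]  = 3

3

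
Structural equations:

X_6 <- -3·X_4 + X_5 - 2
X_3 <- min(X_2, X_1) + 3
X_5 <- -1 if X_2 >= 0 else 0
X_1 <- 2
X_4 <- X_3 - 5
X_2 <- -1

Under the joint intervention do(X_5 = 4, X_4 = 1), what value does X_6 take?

Setting X_5 = 4, X_4 = 1 by intervention discards those variables' equations.
X_6 = -3·X_4 + X_5 - 2  [with X_4=1, X_5=4]  = -1

-1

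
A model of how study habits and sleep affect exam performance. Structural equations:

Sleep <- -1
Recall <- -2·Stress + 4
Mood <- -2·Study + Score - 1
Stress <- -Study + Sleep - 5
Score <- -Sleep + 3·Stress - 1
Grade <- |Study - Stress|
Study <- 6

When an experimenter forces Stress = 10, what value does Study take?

6

Under do(Stress=10), the mechanism Stress <- -Study + Sleep - 5 is discarded; Stress is fixed at 10.
Study is not downstream of the intervention, so its value is determined by the original equations.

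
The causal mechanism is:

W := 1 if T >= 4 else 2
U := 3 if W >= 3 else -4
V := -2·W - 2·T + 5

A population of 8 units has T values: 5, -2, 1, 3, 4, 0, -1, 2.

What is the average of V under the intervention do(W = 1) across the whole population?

0

do(W=1) breaks W's dependence on T. With W=1 fixed, V across the units is -7, 7, 1, -3, -5, 3, 5, -1, mean 0.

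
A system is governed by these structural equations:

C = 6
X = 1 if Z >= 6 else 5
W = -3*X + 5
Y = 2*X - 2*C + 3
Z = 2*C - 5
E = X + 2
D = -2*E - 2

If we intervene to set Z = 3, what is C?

6

Under do(Z=3), the mechanism Z = 2*C - 5 is discarded; Z is fixed at 3.
C is not downstream of the intervention, so its value is determined by the original equations.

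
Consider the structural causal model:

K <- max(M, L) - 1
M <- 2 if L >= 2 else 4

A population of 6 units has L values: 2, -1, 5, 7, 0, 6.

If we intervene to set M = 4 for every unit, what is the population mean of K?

4

Under do(M=4), M's equation is replaced by M=4 for every unit. Per-unit K: 3, 3, 4, 6, 3, 5. Mean = 4.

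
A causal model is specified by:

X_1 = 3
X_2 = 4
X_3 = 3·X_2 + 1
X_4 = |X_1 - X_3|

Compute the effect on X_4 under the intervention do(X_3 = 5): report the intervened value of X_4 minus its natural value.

The intervention breaks the incoming arrows to X_3: X_3 = 3·X_2 + 1 no longer applies, and X_3 = 5.
X_4 = |X_1 - X_3|  [with X_1=3, X_3=5]  = 2
Without intervention: X_3 = 3·X_2 + 1  [with X_2=4]  = 13; X_4 = |X_1 - X_3|  [with X_1=3, X_3=13]  = 10.
Change = 2 − 10 = -8.

-8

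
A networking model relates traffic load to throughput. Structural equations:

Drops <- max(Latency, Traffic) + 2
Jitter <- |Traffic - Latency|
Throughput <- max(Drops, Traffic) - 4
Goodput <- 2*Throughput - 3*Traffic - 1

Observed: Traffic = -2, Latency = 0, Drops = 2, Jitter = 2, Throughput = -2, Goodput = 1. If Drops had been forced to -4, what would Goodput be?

The intervention breaks the incoming arrows to Drops: Drops <- max(Latency, Traffic) + 2 no longer applies, and Drops = -4.
Throughput = max(Drops, Traffic) - 4  [with Drops=-4, Traffic=-2]  = -6
Goodput = 2*Throughput - 3*Traffic - 1  [with Throughput=-6, Traffic=-2]  = -7

-7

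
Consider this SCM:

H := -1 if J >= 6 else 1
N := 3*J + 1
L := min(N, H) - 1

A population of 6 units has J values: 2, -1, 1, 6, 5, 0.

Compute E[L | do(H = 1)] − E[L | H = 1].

Every unit gets H=1 under the intervention. L values become 0, -3, 0, 0, 0, 0; E[L|do(H=1)] = -0.5.
Conditioning on H=1 selects the 5 unit(s) with J ∈ {2, -1, 1, 5, 0}. Their L values: 0, -3, 0, 0, 0. Mean = -0.6.
Difference = -0.5 − (-0.6) = 0.1.

0.1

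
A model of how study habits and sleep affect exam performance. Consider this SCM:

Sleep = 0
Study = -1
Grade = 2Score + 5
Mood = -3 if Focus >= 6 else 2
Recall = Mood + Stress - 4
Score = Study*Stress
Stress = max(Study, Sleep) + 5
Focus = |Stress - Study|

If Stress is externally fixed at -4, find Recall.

-6

The intervention breaks the incoming arrows to Stress: Stress = max(Study, Sleep) + 5 no longer applies, and Stress = -4.
Focus = |Stress - Study|  [with Stress=-4, Study=-1]  = 3
Mood = -3 if Focus >= 6 else 2  [with Focus=3]  = 2
Recall = Mood + Stress - 4  [with Mood=2, Stress=-4]  = -6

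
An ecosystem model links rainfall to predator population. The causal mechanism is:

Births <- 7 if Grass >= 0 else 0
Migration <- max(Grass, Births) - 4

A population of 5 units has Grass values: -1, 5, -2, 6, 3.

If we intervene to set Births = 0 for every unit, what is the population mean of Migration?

-1.2

do(Births=0) breaks Births's dependence on Grass. With Births=0 fixed, Migration across the units is -4, 1, -4, 2, -1, mean -1.2.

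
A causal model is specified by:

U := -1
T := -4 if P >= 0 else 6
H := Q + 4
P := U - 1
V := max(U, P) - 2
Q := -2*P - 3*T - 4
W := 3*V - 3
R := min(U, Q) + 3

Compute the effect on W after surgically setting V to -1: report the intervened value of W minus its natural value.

6

The intervention breaks the incoming arrows to V: V := max(U, P) - 2 no longer applies, and V = -1.
W = 3*V - 3  [with V=-1]  = -6
Without intervention: P = U - 1  [with U=-1]  = -2; V = max(U, P) - 2  [with U=-1, P=-2]  = -3; W = 3*V - 3  [with V=-3]  = -12.
Change = -6 − (-12) = 6.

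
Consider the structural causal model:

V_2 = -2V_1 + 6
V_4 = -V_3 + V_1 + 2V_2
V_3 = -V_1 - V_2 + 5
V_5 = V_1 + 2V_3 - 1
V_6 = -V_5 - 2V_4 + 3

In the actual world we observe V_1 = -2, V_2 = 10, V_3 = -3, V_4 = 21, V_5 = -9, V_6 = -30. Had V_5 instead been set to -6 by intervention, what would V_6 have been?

-33

The intervention breaks the incoming arrows to V_5: V_5 = V_1 + 2V_3 - 1 no longer applies, and V_5 = -6.
V_2 = -2V_1 + 6  [with V_1=-2]  = 10
V_3 = -V_1 - V_2 + 5  [with V_1=-2, V_2=10]  = -3
V_4 = -V_3 + V_1 + 2V_2  [with V_3=-3, V_1=-2, V_2=10]  = 21
V_6 = -V_5 - 2V_4 + 3  [with V_5=-6, V_4=21]  = -33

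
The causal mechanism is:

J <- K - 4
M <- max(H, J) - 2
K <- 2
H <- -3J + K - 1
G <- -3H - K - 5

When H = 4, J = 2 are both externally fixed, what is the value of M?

2

The joint intervention fixes H = 4, J = 2, removing each variable's own equation.
M = max(H, J) - 2  [with H=4, J=2]  = 2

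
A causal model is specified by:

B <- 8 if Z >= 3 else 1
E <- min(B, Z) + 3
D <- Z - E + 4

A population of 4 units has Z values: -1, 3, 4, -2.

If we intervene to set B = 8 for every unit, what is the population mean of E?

4

Under do(B=8), B's equation is replaced by B=8 for every unit. Per-unit E: 2, 6, 7, 1. Mean = 4.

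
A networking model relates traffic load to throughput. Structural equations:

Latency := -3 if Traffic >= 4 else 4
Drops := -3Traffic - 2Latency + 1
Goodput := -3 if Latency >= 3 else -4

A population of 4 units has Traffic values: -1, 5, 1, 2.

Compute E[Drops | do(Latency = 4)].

-12.25

The intervention sets Latency=4 in all 4 units regardless of Traffic. Recomputing Drops per unit gives -4, -22, -10, -13; average -12.25.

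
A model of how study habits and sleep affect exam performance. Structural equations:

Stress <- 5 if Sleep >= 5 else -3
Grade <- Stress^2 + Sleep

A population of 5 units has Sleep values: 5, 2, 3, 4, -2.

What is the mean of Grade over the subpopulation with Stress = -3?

10.75

Conditioning on Stress=-3 selects the 4 unit(s) with Sleep ∈ {2, 3, 4, -2}. Their Grade values: 11, 12, 13, 7. Mean = 10.75.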